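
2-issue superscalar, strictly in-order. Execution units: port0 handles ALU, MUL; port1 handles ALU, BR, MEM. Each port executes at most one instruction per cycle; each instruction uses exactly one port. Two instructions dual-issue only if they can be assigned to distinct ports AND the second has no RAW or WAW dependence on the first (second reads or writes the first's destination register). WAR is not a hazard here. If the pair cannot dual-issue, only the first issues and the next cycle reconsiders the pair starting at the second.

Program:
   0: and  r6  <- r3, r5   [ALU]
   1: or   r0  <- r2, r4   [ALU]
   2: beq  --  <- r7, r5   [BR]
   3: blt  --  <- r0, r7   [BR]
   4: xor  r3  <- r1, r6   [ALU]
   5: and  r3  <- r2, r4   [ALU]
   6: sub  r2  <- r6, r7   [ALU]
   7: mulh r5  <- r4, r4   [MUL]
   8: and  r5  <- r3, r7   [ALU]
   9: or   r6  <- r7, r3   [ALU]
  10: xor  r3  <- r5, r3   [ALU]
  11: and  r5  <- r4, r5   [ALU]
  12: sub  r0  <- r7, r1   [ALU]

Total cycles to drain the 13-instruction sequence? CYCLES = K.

0. and.ALU or.ALU @i0/i1  | dual
1. beq.BR @i2  | no-port BR/BR
2. blt.BR xor.ALU @i3/i4  | dual
3. and.ALU sub.ALU @i5/i6  | dual
4. mulh.MUL @i7  | WAW r5
5. and.ALU or.ALU @i8/i9  | dual
6. xor.ALU and.ALU @i10/i11  | dual
7. sub.ALU @i12  | tail

CYCLES = 8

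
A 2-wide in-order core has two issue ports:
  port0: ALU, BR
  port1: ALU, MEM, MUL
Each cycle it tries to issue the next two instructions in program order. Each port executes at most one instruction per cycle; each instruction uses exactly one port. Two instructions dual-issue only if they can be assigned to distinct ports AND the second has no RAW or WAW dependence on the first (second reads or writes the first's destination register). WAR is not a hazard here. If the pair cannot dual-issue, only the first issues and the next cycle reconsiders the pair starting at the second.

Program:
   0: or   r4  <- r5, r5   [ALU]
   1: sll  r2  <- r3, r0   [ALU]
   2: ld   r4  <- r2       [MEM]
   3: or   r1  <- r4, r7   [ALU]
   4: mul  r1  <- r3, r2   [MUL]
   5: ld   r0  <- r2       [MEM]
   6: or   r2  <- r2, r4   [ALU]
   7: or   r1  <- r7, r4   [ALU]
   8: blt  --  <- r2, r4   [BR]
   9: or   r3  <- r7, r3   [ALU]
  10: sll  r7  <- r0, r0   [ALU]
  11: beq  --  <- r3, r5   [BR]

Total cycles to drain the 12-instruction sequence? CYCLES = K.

  cy0 -> i0,i1 (or.ALU+sll.ALU) pair
  cy1 -> i2 (ld.MEM) RAW r4
  cy2 -> i3 (or.ALU) WAW r1
  cy3 -> i4 (mul.MUL) no-port MUL/MEM
  cy4 -> i5,i6 (ld.MEM+or.ALU) pair
  cy5 -> i7,i8 (or.ALU+blt.BR) pair
  cy6 -> i9,i10 (or.ALU+sll.ALU) pair
  cy7 -> i11 (beq.BR) tail

CYCLES = 8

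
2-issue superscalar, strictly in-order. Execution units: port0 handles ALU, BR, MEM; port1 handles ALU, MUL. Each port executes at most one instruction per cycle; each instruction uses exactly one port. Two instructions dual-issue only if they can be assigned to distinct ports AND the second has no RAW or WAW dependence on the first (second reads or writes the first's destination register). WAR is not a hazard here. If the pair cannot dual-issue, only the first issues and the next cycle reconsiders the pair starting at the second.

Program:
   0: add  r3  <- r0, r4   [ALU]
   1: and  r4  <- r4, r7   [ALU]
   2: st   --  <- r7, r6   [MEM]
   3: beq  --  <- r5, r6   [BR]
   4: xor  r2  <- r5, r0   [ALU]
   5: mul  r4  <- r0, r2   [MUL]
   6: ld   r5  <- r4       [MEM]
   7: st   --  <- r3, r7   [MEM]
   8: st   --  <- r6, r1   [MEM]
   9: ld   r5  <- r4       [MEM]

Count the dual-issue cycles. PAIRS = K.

#0 head=0: add;and i0&i1 pair
#1 head=2: st i2 no-port MEM/BR
#2 head=3: beq;xor i3&i4 pair
#3 head=5: mul i5 RAW r4
#4 head=6: ld i6 no-port MEM/MEM
#5 head=7: st i7 no-port MEM/MEM
#6 head=8: st i8 no-port MEM/MEM
#7 head=9: ld i9 tail

PAIRS = 2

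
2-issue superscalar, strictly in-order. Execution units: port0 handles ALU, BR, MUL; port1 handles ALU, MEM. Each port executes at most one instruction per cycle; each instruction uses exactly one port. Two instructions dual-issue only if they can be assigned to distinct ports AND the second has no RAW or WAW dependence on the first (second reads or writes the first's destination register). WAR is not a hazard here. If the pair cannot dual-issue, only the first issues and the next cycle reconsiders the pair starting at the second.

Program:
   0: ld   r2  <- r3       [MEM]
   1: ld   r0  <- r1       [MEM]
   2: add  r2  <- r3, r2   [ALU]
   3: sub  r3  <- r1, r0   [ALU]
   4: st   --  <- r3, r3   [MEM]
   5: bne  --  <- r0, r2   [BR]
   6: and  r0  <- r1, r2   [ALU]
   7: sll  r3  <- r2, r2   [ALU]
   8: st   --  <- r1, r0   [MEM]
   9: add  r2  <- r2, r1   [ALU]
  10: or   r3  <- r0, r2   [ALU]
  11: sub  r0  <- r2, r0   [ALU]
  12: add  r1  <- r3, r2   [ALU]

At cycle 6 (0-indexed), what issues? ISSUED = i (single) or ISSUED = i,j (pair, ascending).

ISSUED = 10,11

  cy0 -> i0 (ld.MEM) no-port MEM/MEM
  cy1 -> i1+i2 (ld.MEM+add.ALU) pair
  cy2 -> i3 (sub.ALU) RAW r3
  cy3 -> i4+i5 (st.MEM+bne.BR) pair
  cy4 -> i6+i7 (and.ALU+sll.ALU) pair
  cy5 -> i8+i9 (st.MEM+add.ALU) pair
  cy6 -> i10+i11 (or.ALU+sub.ALU) pair
  cy7 -> i12 (add.ALU) tail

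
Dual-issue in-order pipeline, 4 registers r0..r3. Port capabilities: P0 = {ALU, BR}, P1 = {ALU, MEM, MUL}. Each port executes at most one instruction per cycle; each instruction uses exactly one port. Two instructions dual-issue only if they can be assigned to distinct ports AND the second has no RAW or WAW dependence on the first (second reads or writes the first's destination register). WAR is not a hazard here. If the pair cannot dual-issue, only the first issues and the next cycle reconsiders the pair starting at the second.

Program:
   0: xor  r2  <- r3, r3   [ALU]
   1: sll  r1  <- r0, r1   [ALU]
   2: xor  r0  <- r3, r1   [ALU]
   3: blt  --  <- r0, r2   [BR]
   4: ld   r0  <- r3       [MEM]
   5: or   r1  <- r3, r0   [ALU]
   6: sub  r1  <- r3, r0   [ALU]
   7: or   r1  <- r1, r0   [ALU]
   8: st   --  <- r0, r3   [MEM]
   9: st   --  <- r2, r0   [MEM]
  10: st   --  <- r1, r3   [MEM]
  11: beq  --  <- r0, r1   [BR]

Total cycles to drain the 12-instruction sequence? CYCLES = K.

CYCLES = 8

  cy0 -> i0+i1 (xor.ALU;sll.ALU) 2-wide
  cy1 -> i2 (xor.ALU) RAW r0
  cy2 -> i3+i4 (blt.BR;ld.MEM) 2-wide
  cy3 -> i5 (or.ALU) WAW r1
  cy4 -> i6 (sub.ALU) RAW+WAW r1
  cy5 -> i7+i8 (or.ALU;st.MEM) 2-wide
  cy6 -> i9 (st.MEM) no-port MEM/MEM
  cy7 -> i10+i11 (st.MEM;beq.BR) 2-wide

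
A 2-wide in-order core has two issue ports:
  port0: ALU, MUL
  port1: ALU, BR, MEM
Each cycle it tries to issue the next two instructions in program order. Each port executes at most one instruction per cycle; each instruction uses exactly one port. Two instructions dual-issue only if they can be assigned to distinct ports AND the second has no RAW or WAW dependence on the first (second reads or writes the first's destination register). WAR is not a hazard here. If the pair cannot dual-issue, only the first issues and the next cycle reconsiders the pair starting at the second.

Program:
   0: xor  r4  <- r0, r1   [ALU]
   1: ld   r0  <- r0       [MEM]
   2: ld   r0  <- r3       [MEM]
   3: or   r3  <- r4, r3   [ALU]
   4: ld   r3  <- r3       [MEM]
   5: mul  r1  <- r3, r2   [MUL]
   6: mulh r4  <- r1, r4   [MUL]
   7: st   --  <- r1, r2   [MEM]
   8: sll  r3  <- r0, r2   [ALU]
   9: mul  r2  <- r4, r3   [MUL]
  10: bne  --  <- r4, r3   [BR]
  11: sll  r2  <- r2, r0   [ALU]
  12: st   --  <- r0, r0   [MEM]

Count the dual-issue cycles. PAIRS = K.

0. xor.ALU/ld.MEM @i0+i1  | dual
1. ld.MEM/or.ALU @i2+i3  | dual
2. ld.MEM @i4  | RAW r3
3. mul.MUL @i5  | no-port MUL/MUL
4. mulh.MUL/st.MEM @i6+i7  | dual
5. sll.ALU @i8  | RAW r3
6. mul.MUL/bne.BR @i9+i10  | dual
7. sll.ALU/st.MEM @i11+i12  | dual

PAIRS = 5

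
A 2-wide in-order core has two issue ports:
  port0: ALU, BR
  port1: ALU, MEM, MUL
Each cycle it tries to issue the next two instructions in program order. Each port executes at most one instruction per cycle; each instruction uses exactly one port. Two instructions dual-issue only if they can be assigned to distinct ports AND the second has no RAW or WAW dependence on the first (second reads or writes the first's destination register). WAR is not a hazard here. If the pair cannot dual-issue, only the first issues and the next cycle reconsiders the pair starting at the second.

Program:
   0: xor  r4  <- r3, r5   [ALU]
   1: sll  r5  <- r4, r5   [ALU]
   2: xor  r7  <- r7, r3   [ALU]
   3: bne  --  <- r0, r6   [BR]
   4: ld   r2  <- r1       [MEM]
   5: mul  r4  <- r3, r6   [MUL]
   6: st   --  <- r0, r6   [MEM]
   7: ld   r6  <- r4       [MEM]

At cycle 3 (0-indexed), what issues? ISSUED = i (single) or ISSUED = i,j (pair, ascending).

[0] i0  xor.ALU  -- RAW r4
[1] i1,i2  sll.ALU;xor.ALU  -- dual
[2] i3,i4  bne.BR;ld.MEM  -- dual
[3] i5  mul.MUL  -- no-port MUL/MEM
[4] i6  st.MEM  -- no-port MEM/MEM
[5] i7  ld.MEM  -- tail

ISSUED = 5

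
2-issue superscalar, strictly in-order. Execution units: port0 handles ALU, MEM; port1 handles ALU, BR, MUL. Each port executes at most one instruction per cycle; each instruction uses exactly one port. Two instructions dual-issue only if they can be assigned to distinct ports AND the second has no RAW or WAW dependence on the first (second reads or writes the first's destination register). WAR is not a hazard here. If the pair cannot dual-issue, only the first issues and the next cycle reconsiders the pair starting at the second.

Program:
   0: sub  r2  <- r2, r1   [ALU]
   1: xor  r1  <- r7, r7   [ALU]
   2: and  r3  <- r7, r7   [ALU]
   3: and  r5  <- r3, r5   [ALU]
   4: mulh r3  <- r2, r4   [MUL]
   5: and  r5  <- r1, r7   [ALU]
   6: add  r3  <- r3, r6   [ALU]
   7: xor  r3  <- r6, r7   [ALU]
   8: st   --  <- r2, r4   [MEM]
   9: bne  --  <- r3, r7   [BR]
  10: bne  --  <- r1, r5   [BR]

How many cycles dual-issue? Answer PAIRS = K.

c0: i0,i1 sub.ALU;xor.ALU  pair
c1: i2 and.ALU  RAW r3
c2: i3,i4 and.ALU;mulh.MUL  pair
c3: i5,i6 and.ALU;add.ALU  pair
c4: i7,i8 xor.ALU;st.MEM  pair
c5: i9 bne.BR  no-port BR/BR
c6: i10 bne.BR  tail

PAIRS = 4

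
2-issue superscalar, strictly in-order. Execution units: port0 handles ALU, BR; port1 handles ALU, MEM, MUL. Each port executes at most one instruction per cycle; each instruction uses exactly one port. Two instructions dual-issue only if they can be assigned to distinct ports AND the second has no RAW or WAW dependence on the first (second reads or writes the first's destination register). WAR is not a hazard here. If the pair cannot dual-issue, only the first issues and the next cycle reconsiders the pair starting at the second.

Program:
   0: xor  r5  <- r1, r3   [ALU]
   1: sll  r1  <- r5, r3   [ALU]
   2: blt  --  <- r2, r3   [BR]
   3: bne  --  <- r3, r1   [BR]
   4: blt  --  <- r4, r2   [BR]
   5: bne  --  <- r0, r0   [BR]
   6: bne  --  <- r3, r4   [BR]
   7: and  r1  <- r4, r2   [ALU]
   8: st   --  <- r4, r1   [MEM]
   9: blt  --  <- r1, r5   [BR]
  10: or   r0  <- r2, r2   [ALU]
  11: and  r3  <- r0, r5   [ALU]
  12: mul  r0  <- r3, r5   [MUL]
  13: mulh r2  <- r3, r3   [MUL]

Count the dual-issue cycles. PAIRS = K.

PAIRS = 3

  cy0 -> i0 (xor.ALU) RAW r5
  cy1 -> i1&i2 (sll.ALU blt.BR) dual
  cy2 -> i3 (bne.BR) no-port BR/BR
  cy3 -> i4 (blt.BR) no-port BR/BR
  cy4 -> i5 (bne.BR) no-port BR/BR
  cy5 -> i6&i7 (bne.BR and.ALU) dual
  cy6 -> i8&i9 (st.MEM blt.BR) dual
  cy7 -> i10 (or.ALU) RAW r0
  cy8 -> i11 (and.ALU) RAW r3
  cy9 -> i12 (mul.MUL) no-port MUL/MUL
  cy10 -> i13 (mulh.MUL) tail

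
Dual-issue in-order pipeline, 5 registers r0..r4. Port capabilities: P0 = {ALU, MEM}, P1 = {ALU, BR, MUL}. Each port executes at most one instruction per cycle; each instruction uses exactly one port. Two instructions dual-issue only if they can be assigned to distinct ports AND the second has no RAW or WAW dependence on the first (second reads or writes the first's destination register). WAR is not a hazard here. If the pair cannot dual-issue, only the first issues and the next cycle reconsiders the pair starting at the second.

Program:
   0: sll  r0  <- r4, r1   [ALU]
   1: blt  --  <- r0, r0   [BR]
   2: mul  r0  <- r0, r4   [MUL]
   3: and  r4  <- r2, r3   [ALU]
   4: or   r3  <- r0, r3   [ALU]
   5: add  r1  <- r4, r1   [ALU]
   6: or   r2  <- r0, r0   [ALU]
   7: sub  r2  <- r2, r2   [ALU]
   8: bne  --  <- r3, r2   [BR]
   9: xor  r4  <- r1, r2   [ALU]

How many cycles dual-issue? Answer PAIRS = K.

  cy0 -> i0 (sll) RAW r0
  cy1 -> i1 (blt) no-port BR/MUL
  cy2 -> i2&i3 (mul and) 2-wide
  cy3 -> i4&i5 (or add) 2-wide
  cy4 -> i6 (or) RAW+WAW r2
  cy5 -> i7 (sub) RAW r2
  cy6 -> i8&i9 (bne xor) 2-wide

PAIRS = 3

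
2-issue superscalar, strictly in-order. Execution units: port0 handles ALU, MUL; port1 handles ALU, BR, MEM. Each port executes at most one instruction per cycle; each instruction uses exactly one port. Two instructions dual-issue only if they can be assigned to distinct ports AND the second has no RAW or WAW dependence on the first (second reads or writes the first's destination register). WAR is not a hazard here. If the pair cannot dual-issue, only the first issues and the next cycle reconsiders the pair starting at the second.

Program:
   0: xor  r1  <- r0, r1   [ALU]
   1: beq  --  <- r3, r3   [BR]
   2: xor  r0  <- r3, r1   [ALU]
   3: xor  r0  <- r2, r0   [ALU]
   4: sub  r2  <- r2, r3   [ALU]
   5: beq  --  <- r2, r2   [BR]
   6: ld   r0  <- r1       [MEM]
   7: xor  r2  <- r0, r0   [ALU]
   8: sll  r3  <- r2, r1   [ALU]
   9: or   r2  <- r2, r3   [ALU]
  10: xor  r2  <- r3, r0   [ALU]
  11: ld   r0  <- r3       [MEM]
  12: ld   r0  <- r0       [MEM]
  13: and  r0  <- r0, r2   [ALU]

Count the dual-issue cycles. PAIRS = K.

PAIRS = 3

0. xor.ALU;beq.BR @i0+i1  | pair
1. xor.ALU @i2  | RAW+WAW r0
2. xor.ALU;sub.ALU @i3+i4  | pair
3. beq.BR @i5  | no-port BR/MEM
4. ld.MEM @i6  | RAW r0
5. xor.ALU @i7  | RAW r2
6. sll.ALU @i8  | RAW r3
7. or.ALU @i9  | WAW r2
8. xor.ALU;ld.MEM @i10+i11  | pair
9. ld.MEM @i12  | RAW+WAW r0
10. and.ALU @i13  | tail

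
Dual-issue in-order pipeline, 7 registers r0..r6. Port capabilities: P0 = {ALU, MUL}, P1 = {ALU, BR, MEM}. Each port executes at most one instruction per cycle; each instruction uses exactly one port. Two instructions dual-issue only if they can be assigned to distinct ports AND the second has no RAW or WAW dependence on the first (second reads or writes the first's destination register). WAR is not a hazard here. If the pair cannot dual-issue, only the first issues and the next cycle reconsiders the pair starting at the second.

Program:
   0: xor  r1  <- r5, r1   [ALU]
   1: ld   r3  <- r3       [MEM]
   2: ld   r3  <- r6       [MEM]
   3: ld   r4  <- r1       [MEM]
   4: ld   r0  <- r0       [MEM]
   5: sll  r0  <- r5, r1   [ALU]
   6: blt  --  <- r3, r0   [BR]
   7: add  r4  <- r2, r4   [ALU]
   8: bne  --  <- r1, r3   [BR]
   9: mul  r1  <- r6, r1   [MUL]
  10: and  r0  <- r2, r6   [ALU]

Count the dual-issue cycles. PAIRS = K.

PAIRS = 3

0. xor;ld @i0&i1  | 2-wide
1. ld @i2  | no-port MEM/MEM
2. ld @i3  | no-port MEM/MEM
3. ld @i4  | WAW r0
4. sll @i5  | RAW r0
5. blt;add @i6&i7  | 2-wide
6. bne;mul @i8&i9  | 2-wide
7. and @i10  | tail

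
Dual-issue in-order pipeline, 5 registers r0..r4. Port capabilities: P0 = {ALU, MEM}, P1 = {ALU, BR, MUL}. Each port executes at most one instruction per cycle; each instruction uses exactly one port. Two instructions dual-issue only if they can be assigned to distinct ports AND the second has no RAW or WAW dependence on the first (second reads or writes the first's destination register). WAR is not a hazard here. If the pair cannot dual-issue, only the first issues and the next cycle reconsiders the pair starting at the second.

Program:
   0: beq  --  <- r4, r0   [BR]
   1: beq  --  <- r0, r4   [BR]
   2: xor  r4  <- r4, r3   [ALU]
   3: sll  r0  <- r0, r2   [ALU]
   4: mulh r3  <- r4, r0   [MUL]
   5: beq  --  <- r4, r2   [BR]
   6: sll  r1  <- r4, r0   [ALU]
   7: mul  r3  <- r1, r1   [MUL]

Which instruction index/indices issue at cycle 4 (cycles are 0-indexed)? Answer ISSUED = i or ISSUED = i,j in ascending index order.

[0] i0  beq.BR  -- no-port BR/BR
[1] i1&i2  beq.BR xor.ALU  -- dual
[2] i3  sll.ALU  -- RAW r0
[3] i4  mulh.MUL  -- no-port MUL/BR
[4] i5&i6  beq.BR sll.ALU  -- dual
[5] i7  mul.MUL  -- tail

ISSUED = 5,6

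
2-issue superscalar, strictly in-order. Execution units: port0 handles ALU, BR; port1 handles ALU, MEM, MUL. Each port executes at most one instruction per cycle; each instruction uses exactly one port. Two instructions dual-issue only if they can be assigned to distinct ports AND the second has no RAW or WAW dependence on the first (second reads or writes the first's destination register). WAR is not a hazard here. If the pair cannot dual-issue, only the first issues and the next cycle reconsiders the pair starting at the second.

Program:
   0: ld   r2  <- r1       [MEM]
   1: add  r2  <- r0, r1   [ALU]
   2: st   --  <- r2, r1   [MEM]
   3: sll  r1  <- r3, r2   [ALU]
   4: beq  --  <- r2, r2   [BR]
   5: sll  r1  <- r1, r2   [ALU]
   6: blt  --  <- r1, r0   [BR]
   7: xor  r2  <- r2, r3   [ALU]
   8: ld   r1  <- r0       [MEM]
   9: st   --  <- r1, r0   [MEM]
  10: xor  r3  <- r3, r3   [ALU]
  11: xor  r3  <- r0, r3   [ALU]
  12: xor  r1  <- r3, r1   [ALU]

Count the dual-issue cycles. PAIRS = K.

c0: i0 ld.MEM  WAW r2
c1: i1 add.ALU  RAW r2
c2: i2/i3 st.MEM;sll.ALU  dual
c3: i4/i5 beq.BR;sll.ALU  dual
c4: i6/i7 blt.BR;xor.ALU  dual
c5: i8 ld.MEM  no-port MEM/MEM
c6: i9/i10 st.MEM;xor.ALU  dual
c7: i11 xor.ALU  RAW r3
c8: i12 xor.ALU  tail

PAIRS = 4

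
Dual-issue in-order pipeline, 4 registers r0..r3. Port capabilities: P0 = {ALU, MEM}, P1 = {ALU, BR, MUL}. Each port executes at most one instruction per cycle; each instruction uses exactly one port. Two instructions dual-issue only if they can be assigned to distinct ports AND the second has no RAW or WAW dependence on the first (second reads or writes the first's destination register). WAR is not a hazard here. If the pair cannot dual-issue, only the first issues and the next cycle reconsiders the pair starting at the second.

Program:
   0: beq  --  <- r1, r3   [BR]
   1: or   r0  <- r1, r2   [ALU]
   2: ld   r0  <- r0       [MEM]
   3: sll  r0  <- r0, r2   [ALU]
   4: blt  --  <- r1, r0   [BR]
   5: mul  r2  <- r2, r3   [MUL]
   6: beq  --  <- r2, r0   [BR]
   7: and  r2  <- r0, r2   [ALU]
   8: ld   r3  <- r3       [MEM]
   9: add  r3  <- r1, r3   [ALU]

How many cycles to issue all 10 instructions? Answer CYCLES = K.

c0: i0/i1 beq;or  dual
c1: i2 ld  RAW+WAW r0
c2: i3 sll  RAW r0
c3: i4 blt  no-port BR/MUL
c4: i5 mul  no-port MUL/BR
c5: i6/i7 beq;and  dual
c6: i8 ld  RAW+WAW r3
c7: i9 add  tail

CYCLES = 8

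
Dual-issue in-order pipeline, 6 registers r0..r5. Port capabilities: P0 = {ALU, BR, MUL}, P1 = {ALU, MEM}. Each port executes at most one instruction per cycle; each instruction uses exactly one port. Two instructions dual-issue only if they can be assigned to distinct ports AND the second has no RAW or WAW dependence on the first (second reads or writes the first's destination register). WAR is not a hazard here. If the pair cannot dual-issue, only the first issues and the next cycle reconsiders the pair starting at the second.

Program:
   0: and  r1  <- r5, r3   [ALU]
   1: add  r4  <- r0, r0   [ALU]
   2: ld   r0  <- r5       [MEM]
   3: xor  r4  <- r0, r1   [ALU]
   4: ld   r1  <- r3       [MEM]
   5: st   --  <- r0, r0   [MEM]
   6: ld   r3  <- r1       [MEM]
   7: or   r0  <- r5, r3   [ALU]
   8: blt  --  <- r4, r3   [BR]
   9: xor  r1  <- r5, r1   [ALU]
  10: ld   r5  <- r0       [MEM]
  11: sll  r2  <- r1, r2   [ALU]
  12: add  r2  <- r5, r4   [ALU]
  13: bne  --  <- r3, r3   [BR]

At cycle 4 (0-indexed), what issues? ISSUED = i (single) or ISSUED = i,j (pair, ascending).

0. and.ALU/add.ALU @i0,i1  | pair
1. ld.MEM @i2  | RAW r0
2. xor.ALU/ld.MEM @i3,i4  | pair
3. st.MEM @i5  | no-port MEM/MEM
4. ld.MEM @i6  | RAW r3
5. or.ALU/blt.BR @i7,i8  | pair
6. xor.ALU/ld.MEM @i9,i10  | pair
7. sll.ALU @i11  | WAW r2
8. add.ALU/bne.BR @i12,i13  | pair

ISSUED = 6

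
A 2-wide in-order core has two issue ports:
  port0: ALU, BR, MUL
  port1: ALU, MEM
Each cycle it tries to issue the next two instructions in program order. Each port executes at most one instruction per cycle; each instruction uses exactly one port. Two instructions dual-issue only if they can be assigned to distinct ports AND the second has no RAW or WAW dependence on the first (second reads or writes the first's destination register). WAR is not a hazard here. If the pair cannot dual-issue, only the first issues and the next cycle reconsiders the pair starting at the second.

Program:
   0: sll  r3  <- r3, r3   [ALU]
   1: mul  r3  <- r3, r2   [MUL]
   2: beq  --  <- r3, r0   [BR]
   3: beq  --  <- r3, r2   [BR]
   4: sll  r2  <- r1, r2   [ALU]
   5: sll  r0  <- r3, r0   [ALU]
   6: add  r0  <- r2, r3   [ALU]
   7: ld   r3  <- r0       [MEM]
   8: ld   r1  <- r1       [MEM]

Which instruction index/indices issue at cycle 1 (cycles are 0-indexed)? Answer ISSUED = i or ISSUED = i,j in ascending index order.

ISSUED = 1

0. sll @i0  | RAW+WAW r3
1. mul @i1  | no-port MUL/BR
2. beq @i2  | no-port BR/BR
3. beq/sll @i3+i4  | dual
4. sll @i5  | WAW r0
5. add @i6  | RAW r0
6. ld @i7  | no-port MEM/MEM
7. ld @i8  | tail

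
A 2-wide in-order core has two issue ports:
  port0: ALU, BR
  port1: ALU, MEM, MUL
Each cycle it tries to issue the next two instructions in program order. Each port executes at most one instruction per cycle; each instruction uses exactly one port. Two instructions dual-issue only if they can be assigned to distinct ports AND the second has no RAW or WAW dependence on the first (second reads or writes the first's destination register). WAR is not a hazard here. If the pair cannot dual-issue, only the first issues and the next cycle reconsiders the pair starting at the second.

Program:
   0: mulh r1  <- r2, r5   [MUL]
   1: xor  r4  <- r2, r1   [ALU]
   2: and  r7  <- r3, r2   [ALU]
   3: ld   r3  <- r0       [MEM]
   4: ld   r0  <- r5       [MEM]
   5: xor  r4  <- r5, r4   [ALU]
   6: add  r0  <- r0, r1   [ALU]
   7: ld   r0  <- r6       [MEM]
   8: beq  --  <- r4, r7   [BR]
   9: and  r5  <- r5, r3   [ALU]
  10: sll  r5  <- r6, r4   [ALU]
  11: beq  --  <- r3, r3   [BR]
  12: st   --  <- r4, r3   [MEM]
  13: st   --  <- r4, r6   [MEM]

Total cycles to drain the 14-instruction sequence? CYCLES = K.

c0: i0 mulh  RAW r1
c1: i1/i2 xor+and  dual
c2: i3 ld  no-port MEM/MEM
c3: i4/i5 ld+xor  dual
c4: i6 add  WAW r0
c5: i7/i8 ld+beq  dual
c6: i9 and  WAW r5
c7: i10/i11 sll+beq  dual
c8: i12 st  no-port MEM/MEM
c9: i13 st  tail

CYCLES = 10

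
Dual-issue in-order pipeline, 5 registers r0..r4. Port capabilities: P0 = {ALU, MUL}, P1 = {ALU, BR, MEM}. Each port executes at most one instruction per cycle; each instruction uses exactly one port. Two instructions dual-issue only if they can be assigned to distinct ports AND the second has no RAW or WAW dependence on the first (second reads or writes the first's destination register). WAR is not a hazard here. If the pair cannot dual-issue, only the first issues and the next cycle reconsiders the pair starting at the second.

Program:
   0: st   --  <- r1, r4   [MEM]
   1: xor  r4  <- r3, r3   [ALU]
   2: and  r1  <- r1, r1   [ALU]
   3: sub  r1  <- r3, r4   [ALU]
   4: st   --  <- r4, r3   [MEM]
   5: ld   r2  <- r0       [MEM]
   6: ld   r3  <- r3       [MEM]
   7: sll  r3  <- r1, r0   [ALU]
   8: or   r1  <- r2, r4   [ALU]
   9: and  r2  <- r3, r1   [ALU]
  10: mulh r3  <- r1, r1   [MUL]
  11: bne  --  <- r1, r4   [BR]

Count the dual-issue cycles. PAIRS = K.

t=0 i0/i1:st xor ; pair
t=1 i2:and ; WAW r1
t=2 i3/i4:sub st ; pair
t=3 i5:ld ; no-port MEM/MEM
t=4 i6:ld ; WAW r3
t=5 i7/i8:sll or ; pair
t=6 i9/i10:and mulh ; pair
t=7 i11:bne ; tail

PAIRS = 4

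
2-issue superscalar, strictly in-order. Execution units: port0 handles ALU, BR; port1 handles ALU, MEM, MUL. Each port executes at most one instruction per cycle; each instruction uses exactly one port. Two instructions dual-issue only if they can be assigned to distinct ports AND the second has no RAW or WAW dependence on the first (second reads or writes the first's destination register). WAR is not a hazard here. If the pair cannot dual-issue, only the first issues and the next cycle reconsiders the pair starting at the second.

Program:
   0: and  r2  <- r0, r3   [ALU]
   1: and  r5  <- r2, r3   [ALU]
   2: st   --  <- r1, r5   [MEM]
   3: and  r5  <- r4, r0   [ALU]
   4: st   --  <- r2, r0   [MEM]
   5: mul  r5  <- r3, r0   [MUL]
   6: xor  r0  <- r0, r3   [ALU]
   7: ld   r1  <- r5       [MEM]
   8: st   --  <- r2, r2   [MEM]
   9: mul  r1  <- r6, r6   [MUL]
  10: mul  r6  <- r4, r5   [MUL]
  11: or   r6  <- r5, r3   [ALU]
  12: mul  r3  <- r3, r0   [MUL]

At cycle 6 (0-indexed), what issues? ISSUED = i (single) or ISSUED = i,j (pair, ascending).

#0 head=0: and.ALU i0 RAW r2
#1 head=1: and.ALU i1 RAW r5
#2 head=2: st.MEM+and.ALU i2,i3 dual
#3 head=4: st.MEM i4 no-port MEM/MUL
#4 head=5: mul.MUL+xor.ALU i5,i6 dual
#5 head=7: ld.MEM i7 no-port MEM/MEM
#6 head=8: st.MEM i8 no-port MEM/MUL
#7 head=9: mul.MUL i9 no-port MUL/MUL
#8 head=10: mul.MUL i10 WAW r6
#9 head=11: or.ALU+mul.MUL i11,i12 dual

ISSUED = 8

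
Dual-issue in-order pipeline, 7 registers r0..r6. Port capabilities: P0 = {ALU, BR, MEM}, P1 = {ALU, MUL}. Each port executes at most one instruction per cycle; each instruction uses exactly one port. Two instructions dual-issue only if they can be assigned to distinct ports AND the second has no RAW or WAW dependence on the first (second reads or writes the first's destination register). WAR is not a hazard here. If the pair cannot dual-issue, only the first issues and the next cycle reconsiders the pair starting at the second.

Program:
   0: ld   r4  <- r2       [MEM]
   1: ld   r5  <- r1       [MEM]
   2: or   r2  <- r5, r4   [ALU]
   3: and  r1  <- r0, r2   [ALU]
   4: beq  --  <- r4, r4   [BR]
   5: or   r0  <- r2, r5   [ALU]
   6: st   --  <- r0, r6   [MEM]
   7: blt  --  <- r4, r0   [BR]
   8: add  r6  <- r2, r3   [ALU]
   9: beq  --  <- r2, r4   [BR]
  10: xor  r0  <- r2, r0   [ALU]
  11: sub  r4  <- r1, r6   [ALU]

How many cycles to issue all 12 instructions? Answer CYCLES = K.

  cy0 -> i0 (ld.MEM) no-port MEM/MEM
  cy1 -> i1 (ld.MEM) RAW r5
  cy2 -> i2 (or.ALU) RAW r2
  cy3 -> i3/i4 (and.ALU/beq.BR) pair
  cy4 -> i5 (or.ALU) RAW r0
  cy5 -> i6 (st.MEM) no-port MEM/BR
  cy6 -> i7/i8 (blt.BR/add.ALU) pair
  cy7 -> i9/i10 (beq.BR/xor.ALU) pair
  cy8 -> i11 (sub.ALU) tail

CYCLES = 9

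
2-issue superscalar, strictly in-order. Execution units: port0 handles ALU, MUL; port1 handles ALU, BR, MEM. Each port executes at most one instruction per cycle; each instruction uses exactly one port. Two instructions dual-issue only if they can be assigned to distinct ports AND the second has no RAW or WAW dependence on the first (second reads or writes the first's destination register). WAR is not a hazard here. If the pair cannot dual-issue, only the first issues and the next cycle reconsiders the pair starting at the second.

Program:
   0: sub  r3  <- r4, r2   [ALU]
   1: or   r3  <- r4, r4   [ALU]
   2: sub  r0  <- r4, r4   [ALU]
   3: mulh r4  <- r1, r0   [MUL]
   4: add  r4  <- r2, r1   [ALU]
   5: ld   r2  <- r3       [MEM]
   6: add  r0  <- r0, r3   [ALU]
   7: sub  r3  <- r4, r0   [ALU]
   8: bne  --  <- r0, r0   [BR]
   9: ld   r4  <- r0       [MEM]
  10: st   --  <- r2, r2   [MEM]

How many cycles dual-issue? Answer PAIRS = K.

PAIRS = 3

c0: i0 sub.ALU  WAW r3
c1: i1/i2 or.ALU/sub.ALU  pair
c2: i3 mulh.MUL  WAW r4
c3: i4/i5 add.ALU/ld.MEM  pair
c4: i6 add.ALU  RAW r0
c5: i7/i8 sub.ALU/bne.BR  pair
c6: i9 ld.MEM  no-port MEM/MEM
c7: i10 st.MEM  tail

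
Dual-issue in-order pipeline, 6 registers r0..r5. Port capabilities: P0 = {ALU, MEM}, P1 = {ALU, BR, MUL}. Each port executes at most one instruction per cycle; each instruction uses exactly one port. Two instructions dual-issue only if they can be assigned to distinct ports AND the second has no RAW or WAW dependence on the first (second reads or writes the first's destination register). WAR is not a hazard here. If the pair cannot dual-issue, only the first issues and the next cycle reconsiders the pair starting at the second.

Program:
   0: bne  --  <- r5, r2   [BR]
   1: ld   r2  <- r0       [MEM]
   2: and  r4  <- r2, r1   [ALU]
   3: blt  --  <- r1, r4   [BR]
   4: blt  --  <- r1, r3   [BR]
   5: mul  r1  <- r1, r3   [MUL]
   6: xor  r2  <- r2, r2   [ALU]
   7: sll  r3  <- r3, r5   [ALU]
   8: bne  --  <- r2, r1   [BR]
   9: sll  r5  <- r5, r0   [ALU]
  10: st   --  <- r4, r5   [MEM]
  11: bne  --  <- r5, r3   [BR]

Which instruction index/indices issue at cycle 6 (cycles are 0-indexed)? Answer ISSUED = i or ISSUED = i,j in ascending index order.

  cy0 -> i0/i1 (bne/ld) dual
  cy1 -> i2 (and) RAW r4
  cy2 -> i3 (blt) no-port BR/BR
  cy3 -> i4 (blt) no-port BR/MUL
  cy4 -> i5/i6 (mul/xor) dual
  cy5 -> i7/i8 (sll/bne) dual
  cy6 -> i9 (sll) RAW r5
  cy7 -> i10/i11 (st/bne) dual

ISSUED = 9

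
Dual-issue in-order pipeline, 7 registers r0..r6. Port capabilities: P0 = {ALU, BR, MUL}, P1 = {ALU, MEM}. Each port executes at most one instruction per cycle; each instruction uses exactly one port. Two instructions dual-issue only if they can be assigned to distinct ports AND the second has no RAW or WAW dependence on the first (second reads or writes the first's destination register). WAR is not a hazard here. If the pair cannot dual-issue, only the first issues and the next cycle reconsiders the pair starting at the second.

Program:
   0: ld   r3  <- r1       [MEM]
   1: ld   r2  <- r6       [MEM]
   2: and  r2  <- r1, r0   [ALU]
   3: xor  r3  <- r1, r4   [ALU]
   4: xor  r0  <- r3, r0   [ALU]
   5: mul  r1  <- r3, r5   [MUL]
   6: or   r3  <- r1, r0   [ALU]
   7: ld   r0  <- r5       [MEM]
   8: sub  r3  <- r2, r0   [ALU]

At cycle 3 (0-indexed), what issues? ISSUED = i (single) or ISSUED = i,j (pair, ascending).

ISSUED = 4,5

#0 head=0: ld.MEM i0 no-port MEM/MEM
#1 head=1: ld.MEM i1 WAW r2
#2 head=2: and.ALU xor.ALU i2/i3 2-wide
#3 head=4: xor.ALU mul.MUL i4/i5 2-wide
#4 head=6: or.ALU ld.MEM i6/i7 2-wide
#5 head=8: sub.ALU i8 tail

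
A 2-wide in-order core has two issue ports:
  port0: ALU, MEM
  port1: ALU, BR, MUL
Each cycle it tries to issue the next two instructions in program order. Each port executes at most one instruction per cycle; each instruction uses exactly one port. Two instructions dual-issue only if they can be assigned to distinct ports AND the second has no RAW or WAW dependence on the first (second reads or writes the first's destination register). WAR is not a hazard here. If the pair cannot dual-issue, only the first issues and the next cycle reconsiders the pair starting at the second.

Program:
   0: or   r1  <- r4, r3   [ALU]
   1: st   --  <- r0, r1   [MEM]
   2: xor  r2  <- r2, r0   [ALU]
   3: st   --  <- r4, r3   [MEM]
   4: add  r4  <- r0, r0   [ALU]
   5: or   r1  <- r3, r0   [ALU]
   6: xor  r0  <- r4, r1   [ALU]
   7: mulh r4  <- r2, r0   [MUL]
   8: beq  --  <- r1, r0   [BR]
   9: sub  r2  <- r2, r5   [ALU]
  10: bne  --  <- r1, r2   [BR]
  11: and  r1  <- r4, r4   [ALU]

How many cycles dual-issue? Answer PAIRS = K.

PAIRS = 4

#0 head=0: or.ALU i0 RAW r1
#1 head=1: st.MEM+xor.ALU i1&i2 2-wide
#2 head=3: st.MEM+add.ALU i3&i4 2-wide
#3 head=5: or.ALU i5 RAW r1
#4 head=6: xor.ALU i6 RAW r0
#5 head=7: mulh.MUL i7 no-port MUL/BR
#6 head=8: beq.BR+sub.ALU i8&i9 2-wide
#7 head=10: bne.BR+and.ALU i10&i11 2-wide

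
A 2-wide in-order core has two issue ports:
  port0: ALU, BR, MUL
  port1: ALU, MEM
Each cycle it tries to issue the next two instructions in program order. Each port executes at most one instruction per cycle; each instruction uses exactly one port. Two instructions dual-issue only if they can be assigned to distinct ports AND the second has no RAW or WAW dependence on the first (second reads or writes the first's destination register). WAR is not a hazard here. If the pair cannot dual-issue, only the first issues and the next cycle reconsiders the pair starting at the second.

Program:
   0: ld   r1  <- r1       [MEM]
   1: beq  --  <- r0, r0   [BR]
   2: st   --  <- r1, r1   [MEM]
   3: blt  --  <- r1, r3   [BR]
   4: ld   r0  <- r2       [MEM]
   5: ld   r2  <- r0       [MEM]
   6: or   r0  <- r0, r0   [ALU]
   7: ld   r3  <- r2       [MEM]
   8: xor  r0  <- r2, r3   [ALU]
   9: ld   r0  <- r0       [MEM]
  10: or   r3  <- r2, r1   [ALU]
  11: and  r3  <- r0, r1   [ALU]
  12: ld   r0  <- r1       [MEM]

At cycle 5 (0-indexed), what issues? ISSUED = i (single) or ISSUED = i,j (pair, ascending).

ISSUED = 8

[0] i0,i1  ld.MEM/beq.BR  -- dual
[1] i2,i3  st.MEM/blt.BR  -- dual
[2] i4  ld.MEM  -- no-port MEM/MEM
[3] i5,i6  ld.MEM/or.ALU  -- dual
[4] i7  ld.MEM  -- RAW r3
[5] i8  xor.ALU  -- RAW+WAW r0
[6] i9,i10  ld.MEM/or.ALU  -- dual
[7] i11,i12  and.ALU/ld.MEM  -- dual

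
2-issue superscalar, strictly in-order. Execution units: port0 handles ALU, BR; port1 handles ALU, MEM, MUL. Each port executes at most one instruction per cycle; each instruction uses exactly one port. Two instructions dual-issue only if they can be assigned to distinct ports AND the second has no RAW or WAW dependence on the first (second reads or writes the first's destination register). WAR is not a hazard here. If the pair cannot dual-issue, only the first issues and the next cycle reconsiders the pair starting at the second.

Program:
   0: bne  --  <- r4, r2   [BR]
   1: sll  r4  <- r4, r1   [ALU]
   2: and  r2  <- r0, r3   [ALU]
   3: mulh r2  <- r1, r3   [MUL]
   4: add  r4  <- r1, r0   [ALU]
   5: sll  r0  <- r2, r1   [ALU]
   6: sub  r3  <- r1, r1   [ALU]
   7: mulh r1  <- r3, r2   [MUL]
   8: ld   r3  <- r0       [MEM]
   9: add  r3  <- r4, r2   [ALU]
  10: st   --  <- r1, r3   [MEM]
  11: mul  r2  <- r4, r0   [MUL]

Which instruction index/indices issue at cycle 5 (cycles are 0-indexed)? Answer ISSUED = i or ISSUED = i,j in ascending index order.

0. bne sll @i0,i1  | pair
1. and @i2  | WAW r2
2. mulh add @i3,i4  | pair
3. sll sub @i5,i6  | pair
4. mulh @i7  | no-port MUL/MEM
5. ld @i8  | WAW r3
6. add @i9  | RAW r3
7. st @i10  | no-port MEM/MUL
8. mul @i11  | tail

ISSUED = 8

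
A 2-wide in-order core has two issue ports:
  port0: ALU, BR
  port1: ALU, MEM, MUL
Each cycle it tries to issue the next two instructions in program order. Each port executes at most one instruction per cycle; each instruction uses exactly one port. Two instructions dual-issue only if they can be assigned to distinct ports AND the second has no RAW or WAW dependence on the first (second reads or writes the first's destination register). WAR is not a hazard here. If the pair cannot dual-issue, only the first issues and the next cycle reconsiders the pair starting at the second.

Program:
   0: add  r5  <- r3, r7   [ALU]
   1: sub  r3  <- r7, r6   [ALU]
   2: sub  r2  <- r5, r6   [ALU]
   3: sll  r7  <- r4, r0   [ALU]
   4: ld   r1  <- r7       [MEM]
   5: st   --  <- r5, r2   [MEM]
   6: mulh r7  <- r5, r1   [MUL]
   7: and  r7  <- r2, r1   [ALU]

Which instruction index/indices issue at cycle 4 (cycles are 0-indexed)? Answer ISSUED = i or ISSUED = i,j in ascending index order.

ISSUED = 6

0. add.ALU/sub.ALU @i0+i1  | 2-wide
1. sub.ALU/sll.ALU @i2+i3  | 2-wide
2. ld.MEM @i4  | no-port MEM/MEM
3. st.MEM @i5  | no-port MEM/MUL
4. mulh.MUL @i6  | WAW r7
5. and.ALU @i7  | tail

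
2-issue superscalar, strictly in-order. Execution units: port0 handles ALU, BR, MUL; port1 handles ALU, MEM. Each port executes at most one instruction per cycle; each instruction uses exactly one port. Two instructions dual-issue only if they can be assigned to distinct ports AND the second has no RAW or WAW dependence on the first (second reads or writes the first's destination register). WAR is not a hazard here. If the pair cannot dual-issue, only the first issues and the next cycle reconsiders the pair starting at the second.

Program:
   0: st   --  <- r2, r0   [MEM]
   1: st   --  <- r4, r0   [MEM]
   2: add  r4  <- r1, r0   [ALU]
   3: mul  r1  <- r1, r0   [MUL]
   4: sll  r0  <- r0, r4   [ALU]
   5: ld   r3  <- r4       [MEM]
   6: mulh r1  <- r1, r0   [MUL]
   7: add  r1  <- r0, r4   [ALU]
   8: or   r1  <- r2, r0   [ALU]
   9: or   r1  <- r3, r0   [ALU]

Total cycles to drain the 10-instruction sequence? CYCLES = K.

0. st @i0  | no-port MEM/MEM
1. st;add @i1,i2  | dual
2. mul;sll @i3,i4  | dual
3. ld;mulh @i5,i6  | dual
4. add @i7  | WAW r1
5. or @i8  | WAW r1
6. or @i9  | tail

CYCLES = 7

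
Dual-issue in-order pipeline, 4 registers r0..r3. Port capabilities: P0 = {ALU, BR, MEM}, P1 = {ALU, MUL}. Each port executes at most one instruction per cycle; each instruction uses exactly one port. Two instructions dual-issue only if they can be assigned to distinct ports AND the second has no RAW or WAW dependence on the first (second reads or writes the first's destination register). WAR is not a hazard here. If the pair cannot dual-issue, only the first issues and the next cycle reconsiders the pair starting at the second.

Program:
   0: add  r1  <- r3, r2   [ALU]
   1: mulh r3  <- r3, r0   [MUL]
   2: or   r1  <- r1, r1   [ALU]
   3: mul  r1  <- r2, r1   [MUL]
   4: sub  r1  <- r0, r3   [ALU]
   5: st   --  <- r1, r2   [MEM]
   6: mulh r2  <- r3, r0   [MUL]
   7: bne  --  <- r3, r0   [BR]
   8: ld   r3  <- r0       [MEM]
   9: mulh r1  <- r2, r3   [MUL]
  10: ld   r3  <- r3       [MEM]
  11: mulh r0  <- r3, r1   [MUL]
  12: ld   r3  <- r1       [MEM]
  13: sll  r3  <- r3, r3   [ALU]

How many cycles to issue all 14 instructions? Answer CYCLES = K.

CYCLES = 10

t=0 i0&i1:add.ALU;mulh.MUL ; dual
t=1 i2:or.ALU ; RAW+WAW r1
t=2 i3:mul.MUL ; WAW r1
t=3 i4:sub.ALU ; RAW r1
t=4 i5&i6:st.MEM;mulh.MUL ; dual
t=5 i7:bne.BR ; no-port BR/MEM
t=6 i8:ld.MEM ; RAW r3
t=7 i9&i10:mulh.MUL;ld.MEM ; dual
t=8 i11&i12:mulh.MUL;ld.MEM ; dual
t=9 i13:sll.ALU ; tail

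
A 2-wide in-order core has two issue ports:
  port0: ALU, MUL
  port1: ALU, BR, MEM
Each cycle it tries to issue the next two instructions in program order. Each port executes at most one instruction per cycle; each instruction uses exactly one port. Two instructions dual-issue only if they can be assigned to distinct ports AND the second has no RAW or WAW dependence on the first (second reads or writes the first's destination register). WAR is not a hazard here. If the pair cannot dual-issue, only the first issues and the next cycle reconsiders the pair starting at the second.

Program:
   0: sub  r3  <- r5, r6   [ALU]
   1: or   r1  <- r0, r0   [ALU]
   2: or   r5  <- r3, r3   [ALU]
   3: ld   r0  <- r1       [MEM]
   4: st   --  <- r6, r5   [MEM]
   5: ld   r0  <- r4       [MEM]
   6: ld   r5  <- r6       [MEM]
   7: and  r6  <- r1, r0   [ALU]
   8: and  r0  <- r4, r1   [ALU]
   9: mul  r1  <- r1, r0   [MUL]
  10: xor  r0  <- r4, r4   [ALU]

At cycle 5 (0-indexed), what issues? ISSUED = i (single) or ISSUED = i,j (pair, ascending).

  cy0 -> i0&i1 (sub+or) pair
  cy1 -> i2&i3 (or+ld) pair
  cy2 -> i4 (st) no-port MEM/MEM
  cy3 -> i5 (ld) no-port MEM/MEM
  cy4 -> i6&i7 (ld+and) pair
  cy5 -> i8 (and) RAW r0
  cy6 -> i9&i10 (mul+xor) pair

ISSUED = 8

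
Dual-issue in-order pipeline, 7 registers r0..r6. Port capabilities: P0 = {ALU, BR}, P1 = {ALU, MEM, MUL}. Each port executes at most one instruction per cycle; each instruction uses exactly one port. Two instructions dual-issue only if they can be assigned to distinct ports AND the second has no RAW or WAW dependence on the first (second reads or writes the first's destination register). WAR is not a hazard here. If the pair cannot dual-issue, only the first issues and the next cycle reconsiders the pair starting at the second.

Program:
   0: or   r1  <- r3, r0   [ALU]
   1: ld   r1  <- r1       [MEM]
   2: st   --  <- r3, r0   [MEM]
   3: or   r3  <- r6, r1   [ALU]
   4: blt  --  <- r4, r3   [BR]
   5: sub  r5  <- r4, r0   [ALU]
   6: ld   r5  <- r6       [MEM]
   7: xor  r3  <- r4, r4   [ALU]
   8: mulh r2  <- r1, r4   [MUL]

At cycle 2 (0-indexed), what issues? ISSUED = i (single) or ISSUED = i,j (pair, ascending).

ISSUED = 2,3

0. or.ALU @i0  | RAW+WAW r1
1. ld.MEM @i1  | no-port MEM/MEM
2. st.MEM;or.ALU @i2&i3  | pair
3. blt.BR;sub.ALU @i4&i5  | pair
4. ld.MEM;xor.ALU @i6&i7  | pair
5. mulh.MUL @i8  | tail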